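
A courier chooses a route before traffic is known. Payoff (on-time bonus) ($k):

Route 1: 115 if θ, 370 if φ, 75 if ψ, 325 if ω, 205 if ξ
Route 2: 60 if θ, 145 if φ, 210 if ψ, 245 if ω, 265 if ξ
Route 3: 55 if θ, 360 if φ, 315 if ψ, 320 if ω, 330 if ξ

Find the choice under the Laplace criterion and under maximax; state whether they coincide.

Row averages: Route 1=218, Route 2=185, Route 3=276
Highest average = 276 → Route 3.
Row maxima: Route 1=370, Route 2=265, Route 3=360
Best best-case = 370 → Route 1.

laplace → Route 3; maximax → Route 1 (disagree)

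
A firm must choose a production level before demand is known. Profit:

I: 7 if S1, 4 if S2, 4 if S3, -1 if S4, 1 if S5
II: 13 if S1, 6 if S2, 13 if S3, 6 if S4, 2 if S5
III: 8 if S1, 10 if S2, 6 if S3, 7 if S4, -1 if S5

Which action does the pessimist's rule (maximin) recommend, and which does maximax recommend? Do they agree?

Row minima: I=-1, II=2, III=-1
Best worst-case = 2 → II.
Row maxima: I=7, II=13, III=10
Best best-case = 13 → II.

maximin → II; maximax → II (agree)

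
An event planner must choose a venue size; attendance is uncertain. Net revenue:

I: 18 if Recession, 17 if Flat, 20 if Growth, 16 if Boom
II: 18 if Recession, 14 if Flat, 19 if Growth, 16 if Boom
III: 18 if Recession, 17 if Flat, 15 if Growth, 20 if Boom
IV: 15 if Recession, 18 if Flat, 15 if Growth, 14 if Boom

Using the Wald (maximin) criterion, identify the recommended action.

Row minima: I=16, II=14, III=15, IV=14
Best worst-case = 16 → I.

I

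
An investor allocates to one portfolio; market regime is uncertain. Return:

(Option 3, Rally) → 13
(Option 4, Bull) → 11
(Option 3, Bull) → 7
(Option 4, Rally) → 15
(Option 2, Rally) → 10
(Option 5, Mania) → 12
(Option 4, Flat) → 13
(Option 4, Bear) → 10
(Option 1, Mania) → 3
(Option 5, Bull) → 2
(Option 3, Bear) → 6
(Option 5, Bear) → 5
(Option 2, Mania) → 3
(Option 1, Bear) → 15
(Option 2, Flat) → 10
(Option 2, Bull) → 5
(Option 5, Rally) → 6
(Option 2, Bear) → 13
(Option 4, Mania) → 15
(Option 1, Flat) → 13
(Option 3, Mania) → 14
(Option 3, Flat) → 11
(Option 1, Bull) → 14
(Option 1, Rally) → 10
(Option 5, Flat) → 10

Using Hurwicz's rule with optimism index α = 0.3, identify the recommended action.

Option 1: 0.3·15 + 0.7·3 = 6.6
Option 2: 0.3·13 + 0.7·3 = 6
Option 3: 0.3·14 + 0.7·6 = 8.4
Option 4: 0.3·15 + 0.7·10 = 11.5
Option 5: 0.3·12 + 0.7·2 = 5
Highest Hurwicz score = 11.5 → Option 4.

Option 4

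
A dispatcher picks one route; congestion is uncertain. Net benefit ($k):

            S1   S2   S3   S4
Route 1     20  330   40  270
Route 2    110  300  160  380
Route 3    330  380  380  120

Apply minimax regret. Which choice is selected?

Column bests: S1=330, S2=380, S3=380, S4=380.
Route 1 regrets: 310, 50, 340, 110 → max 340
Route 2 regrets: 220, 80, 220, 0 → max 220
Route 3 regrets: 0, 0, 0, 260 → max 260
Smallest max regret = 220 → Route 2.

Route 2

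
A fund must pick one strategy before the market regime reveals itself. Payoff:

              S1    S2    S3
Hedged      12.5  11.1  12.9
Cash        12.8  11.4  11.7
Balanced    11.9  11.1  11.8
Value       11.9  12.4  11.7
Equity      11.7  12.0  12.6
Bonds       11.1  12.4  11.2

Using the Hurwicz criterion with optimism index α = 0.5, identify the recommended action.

Equity

Hedged: 0.5·12.9 + 0.5·11.1 = 12
Cash: 0.5·12.8 + 0.5·11.4 = 12.1
Balanced: 0.5·11.9 + 0.5·11.1 = 11.5
Value: 0.5·12.4 + 0.5·11.7 = 12.05
Equity: 0.5·12.6 + 0.5·11.7 = 12.15
Bonds: 0.5·12.4 + 0.5·11.1 = 11.75
Highest Hurwicz score = 12.15 → Equity.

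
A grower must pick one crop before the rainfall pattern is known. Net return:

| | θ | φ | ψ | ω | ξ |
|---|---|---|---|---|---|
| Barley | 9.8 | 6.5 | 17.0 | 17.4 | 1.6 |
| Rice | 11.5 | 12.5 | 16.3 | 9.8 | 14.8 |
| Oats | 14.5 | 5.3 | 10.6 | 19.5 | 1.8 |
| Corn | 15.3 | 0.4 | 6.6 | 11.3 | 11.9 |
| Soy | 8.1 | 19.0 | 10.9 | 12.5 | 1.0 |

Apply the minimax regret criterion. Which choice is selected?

Rice

Column bests: θ=15.3, φ=19.0, ψ=17.0, ω=19.5, ξ=14.8.
Barley regrets: 5.5, 12.5, 0.0, 2.1, 13.2 → max 13.2
Rice regrets: 3.8, 6.5, 0.7, 9.7, 0.0 → max 9.7
Oats regrets: 0.8, 13.7, 6.4, 0.0, 13.0 → max 13.7
Corn regrets: 0.0, 18.6, 10.4, 8.2, 2.9 → max 18.6
Soy regrets: 7.2, 0.0, 6.1, 7.0, 13.8 → max 13.8
Smallest max regret = 9.7 → Rice.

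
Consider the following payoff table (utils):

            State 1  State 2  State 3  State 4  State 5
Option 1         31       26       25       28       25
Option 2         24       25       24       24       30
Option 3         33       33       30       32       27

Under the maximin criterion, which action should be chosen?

Row minima: Option 1=25, Option 2=24, Option 3=27
Best worst-case = 27 → Option 3.

Option 3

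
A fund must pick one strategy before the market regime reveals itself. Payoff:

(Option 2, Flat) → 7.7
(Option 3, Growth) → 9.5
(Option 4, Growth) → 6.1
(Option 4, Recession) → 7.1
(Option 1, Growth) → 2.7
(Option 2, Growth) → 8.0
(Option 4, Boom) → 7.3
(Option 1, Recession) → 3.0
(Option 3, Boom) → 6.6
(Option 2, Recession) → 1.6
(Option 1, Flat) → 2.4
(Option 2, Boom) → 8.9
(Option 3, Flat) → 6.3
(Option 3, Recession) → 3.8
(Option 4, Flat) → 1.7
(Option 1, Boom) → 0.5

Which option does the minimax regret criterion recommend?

Option 3

Column bests: Recession=7.1, Flat=7.7, Growth=9.5, Boom=8.9.
Option 1 regrets: 4.1, 5.3, 6.8, 8.4 → max 8.4
Option 2 regrets: 5.5, 0.0, 1.5, 0.0 → max 5.5
Option 3 regrets: 3.3, 1.4, 0.0, 2.3 → max 3.3
Option 4 regrets: 0.0, 6.0, 3.4, 1.6 → max 6.0
Smallest max regret = 3.3 → Option 3.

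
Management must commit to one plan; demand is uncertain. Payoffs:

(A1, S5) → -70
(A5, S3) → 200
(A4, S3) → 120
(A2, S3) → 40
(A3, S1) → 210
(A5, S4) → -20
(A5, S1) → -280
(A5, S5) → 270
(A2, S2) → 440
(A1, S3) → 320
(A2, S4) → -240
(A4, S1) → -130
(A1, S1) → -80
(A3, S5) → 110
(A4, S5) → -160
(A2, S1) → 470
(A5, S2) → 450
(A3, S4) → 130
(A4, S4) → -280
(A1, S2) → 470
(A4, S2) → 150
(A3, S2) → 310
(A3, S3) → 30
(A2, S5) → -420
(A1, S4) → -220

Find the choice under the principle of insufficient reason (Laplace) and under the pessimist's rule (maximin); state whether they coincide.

Row averages: A1=84, A2=58, A3=158, A4=-60, A5=124
Highest average = 158 → A3.
Row minima: A1=-220, A2=-420, A3=30, A4=-280, A5=-280
Best worst-case = 30 → A3.

laplace → A3; maximin → A3 (agree)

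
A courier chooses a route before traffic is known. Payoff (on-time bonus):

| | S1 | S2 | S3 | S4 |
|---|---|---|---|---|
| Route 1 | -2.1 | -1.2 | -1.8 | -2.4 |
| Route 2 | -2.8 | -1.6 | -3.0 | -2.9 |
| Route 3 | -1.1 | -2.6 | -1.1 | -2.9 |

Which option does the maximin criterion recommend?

Row minima: Route 1=-2.4, Route 2=-3.0, Route 3=-2.9
Best worst-case = -2.4 → Route 1.

Route 1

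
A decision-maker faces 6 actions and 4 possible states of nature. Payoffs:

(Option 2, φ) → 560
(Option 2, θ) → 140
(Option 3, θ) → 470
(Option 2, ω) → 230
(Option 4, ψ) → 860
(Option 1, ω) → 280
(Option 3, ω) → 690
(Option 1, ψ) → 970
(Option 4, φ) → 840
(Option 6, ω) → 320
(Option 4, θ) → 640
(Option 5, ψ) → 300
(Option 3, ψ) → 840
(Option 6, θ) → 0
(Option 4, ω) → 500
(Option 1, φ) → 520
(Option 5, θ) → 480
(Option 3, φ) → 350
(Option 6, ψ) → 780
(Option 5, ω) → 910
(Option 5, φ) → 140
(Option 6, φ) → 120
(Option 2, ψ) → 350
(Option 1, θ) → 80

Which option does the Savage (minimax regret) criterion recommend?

Option 4

Column bests: θ=640, φ=840, ψ=970, ω=910.
Option 1 regrets: 560, 320, 0, 630 → max 630
Option 2 regrets: 500, 280, 620, 680 → max 680
Option 3 regrets: 170, 490, 130, 220 → max 490
Option 4 regrets: 0, 0, 110, 410 → max 410
Option 5 regrets: 160, 700, 670, 0 → max 700
Option 6 regrets: 640, 720, 190, 590 → max 720
Smallest max regret = 410 → Option 4.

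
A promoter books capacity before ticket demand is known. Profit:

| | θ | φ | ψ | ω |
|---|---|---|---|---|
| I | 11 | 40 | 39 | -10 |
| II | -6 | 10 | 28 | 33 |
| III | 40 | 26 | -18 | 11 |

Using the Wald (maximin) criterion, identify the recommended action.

Row minima: I=-10, II=-6, III=-18
Best worst-case = -6 → II.

II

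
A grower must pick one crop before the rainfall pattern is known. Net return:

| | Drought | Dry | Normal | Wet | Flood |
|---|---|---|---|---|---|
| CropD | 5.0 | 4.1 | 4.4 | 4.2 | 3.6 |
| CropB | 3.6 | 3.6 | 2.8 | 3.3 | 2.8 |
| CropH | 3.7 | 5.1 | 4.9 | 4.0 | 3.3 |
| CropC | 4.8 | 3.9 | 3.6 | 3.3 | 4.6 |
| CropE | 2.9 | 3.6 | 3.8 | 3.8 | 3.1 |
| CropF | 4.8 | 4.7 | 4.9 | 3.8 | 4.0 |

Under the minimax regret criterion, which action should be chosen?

CropF

Column bests: Drought=5.0, Dry=5.1, Normal=4.9, Wet=4.2, Flood=4.6.
CropD regrets: 0.0, 1.0, 0.5, 0.0, 1.0 → max 1.0
CropB regrets: 1.4, 1.5, 2.1, 0.9, 1.8 → max 2.1
CropH regrets: 1.3, 0.0, 0.0, 0.2, 1.3 → max 1.3
CropC regrets: 0.2, 1.2, 1.3, 0.9, 0.0 → max 1.3
CropE regrets: 2.1, 1.5, 1.1, 0.4, 1.5 → max 2.1
CropF regrets: 0.2, 0.4, 0.0, 0.4, 0.6 → max 0.6
Smallest max regret = 0.6 → CropF.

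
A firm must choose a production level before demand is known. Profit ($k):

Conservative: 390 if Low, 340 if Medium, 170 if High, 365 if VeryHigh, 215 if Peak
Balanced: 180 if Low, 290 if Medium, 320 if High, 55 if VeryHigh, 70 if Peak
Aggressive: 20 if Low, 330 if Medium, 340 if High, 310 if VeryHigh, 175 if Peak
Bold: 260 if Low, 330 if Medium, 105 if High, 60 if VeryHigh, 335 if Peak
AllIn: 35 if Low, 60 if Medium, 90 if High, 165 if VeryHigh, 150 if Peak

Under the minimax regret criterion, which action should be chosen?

Column bests: Low=390, Medium=340, High=340, VeryHigh=365, Peak=335.
Conservative regrets: 0, 0, 170, 0, 120 → max 170
Balanced regrets: 210, 50, 20, 310, 265 → max 310
Aggressive regrets: 370, 10, 0, 55, 160 → max 370
Bold regrets: 130, 10, 235, 305, 0 → max 305
AllIn regrets: 355, 280, 250, 200, 185 → max 355
Smallest max regret = 170 → Conservative.

Conservative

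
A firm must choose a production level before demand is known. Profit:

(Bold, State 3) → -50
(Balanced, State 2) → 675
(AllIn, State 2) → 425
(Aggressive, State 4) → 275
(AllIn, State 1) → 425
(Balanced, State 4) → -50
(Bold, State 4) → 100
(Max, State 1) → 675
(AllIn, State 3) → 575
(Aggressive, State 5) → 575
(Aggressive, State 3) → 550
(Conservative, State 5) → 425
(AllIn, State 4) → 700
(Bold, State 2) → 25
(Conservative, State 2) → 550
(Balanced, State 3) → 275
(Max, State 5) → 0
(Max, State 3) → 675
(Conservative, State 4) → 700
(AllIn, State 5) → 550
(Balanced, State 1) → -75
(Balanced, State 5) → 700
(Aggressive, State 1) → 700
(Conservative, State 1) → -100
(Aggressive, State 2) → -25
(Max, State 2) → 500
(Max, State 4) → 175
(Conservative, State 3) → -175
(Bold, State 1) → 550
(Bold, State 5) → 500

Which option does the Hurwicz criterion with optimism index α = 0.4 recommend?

Conservative: 0.4·700 + 0.6·(-175) = 175
Balanced: 0.4·700 + 0.6·(-75) = 235
Aggressive: 0.4·700 + 0.6·(-25) = 265
Bold: 0.4·550 + 0.6·(-50) = 190
AllIn: 0.4·700 + 0.6·425 = 535
Max: 0.4·675 + 0.6·0 = 270
Highest Hurwicz score = 535 → AllIn.

AllIn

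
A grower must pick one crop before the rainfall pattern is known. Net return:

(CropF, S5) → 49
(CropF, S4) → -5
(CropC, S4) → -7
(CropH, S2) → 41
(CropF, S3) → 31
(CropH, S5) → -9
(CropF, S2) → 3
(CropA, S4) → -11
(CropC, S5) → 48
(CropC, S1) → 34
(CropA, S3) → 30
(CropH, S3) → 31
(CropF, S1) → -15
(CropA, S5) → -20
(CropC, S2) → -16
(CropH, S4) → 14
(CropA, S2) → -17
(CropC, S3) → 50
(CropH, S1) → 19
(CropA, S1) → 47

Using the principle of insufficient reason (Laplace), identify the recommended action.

Row averages: CropC=21.8, CropH=19.2, CropA=5.8, CropF=12.6
Highest average = 21.8 → CropC.

CropC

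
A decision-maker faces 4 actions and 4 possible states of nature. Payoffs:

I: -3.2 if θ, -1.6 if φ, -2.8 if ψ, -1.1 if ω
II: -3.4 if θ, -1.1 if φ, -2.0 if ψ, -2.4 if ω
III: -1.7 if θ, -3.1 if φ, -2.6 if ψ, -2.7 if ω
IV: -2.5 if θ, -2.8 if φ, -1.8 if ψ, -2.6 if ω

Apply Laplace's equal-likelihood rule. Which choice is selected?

Row averages: I=-2.175, II=-2.225, III=-2.525, IV=-2.425
Highest average = -2.175 → I.

I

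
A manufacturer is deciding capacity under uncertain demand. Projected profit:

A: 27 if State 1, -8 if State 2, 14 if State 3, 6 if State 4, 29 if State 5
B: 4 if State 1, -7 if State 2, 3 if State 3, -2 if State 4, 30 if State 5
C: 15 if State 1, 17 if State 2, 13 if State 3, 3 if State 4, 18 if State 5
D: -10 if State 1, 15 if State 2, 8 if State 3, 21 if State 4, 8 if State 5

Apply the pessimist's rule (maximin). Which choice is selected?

Row minima: A=-8, B=-7, C=3, D=-10
Best worst-case = 3 → C.

C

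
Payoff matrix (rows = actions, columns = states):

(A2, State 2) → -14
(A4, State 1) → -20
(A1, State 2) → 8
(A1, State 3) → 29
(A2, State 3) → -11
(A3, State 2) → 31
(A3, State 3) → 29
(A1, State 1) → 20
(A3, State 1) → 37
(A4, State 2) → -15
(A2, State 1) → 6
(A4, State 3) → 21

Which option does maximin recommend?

A3

Row minima: A1=8, A2=-14, A3=29, A4=-20
Best worst-case = 29 → A3.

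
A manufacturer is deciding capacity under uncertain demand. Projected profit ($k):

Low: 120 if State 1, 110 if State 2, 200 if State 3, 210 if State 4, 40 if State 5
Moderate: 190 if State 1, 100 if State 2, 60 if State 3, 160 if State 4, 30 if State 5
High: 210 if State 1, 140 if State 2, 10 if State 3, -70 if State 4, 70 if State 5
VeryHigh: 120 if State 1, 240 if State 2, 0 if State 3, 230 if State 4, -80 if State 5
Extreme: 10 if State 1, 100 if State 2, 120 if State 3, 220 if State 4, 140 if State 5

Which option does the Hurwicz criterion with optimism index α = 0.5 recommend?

Low

Low: 0.5·210 + 0.5·40 = 125
Moderate: 0.5·190 + 0.5·30 = 110
High: 0.5·210 + 0.5·(-70) = 70
VeryHigh: 0.5·240 + 0.5·(-80) = 80
Extreme: 0.5·220 + 0.5·10 = 115
Highest Hurwicz score = 125 → Low.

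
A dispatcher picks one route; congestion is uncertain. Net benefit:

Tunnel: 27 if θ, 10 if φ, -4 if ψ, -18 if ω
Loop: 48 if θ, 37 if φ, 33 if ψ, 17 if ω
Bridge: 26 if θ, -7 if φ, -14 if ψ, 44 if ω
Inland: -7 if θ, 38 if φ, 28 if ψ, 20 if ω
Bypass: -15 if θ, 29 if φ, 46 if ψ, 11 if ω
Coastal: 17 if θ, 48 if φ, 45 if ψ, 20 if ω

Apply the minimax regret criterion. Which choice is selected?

Loop

Column bests: θ=48, φ=48, ψ=46, ω=44.
Tunnel regrets: 21, 38, 50, 62 → max 62
Loop regrets: 0, 11, 13, 27 → max 27
Bridge regrets: 22, 55, 60, 0 → max 60
Inland regrets: 55, 10, 18, 24 → max 55
Bypass regrets: 63, 19, 0, 33 → max 63
Coastal regrets: 31, 0, 1, 24 → max 31
Smallest max regret = 27 → Loop.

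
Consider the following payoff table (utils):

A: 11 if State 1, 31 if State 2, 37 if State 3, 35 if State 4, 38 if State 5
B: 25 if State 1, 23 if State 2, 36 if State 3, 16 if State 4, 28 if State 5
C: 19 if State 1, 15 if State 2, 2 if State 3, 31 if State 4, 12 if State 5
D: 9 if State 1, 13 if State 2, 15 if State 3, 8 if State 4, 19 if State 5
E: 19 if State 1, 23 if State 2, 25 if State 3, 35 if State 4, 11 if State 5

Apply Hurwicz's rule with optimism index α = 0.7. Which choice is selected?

A: 0.7·38 + 0.3·11 = 29.9
B: 0.7·36 + 0.3·16 = 30
C: 0.7·31 + 0.3·2 = 22.3
D: 0.7·19 + 0.3·8 = 15.7
E: 0.7·35 + 0.3·11 = 27.8
Highest Hurwicz score = 30 → B.

B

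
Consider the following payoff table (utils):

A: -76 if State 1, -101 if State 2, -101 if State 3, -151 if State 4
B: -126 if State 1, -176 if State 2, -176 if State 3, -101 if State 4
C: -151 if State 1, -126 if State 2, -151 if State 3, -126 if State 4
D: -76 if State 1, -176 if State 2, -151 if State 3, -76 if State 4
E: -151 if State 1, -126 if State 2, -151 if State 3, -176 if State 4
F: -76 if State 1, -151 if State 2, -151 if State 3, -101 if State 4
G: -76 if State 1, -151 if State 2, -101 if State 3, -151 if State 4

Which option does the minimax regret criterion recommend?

F

Column bests: State 1=-76, State 2=-101, State 3=-101, State 4=-76.
A regrets: 0, 0, 0, 75 → max 75
B regrets: 50, 75, 75, 25 → max 75
C regrets: 75, 25, 50, 50 → max 75
D regrets: 0, 75, 50, 0 → max 75
E regrets: 75, 25, 50, 100 → max 100
F regrets: 0, 50, 50, 25 → max 50
G regrets: 0, 50, 0, 75 → max 75
Smallest max regret = 50 → F.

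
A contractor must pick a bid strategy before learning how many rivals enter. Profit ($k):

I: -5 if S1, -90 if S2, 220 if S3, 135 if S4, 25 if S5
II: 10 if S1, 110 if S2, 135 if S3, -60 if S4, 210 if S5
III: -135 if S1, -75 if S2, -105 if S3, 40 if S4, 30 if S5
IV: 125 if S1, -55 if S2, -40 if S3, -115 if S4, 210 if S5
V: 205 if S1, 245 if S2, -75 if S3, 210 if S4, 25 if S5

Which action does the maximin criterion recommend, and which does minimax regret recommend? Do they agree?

Row minima: I=-90, II=-60, III=-135, IV=-115, V=-75
Best worst-case = -60 → II.
Column bests: S1=205, S2=245, S3=220, S4=210, S5=210.
I regrets: 210, 335, 0, 75, 185 → max 335
II regrets: 195, 135, 85, 270, 0 → max 270
III regrets: 340, 320, 325, 170, 180 → max 340
IV regrets: 80, 300, 260, 325, 0 → max 325
V regrets: 0, 0, 295, 0, 185 → max 295
Smallest max regret = 270 → II.

maximin → II; minimax regret → II (agree)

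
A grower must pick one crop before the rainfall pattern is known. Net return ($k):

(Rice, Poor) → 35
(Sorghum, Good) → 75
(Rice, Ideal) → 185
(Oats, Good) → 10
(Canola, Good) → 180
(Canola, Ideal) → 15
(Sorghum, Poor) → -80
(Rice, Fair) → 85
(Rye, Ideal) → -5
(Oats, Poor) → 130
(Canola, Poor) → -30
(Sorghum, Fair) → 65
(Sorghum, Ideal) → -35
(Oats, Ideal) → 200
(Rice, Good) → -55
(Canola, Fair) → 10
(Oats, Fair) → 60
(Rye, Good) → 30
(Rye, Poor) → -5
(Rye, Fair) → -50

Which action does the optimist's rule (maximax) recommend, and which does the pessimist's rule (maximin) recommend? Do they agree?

maximax → Oats; maximin → Oats (agree)

Row maxima: Oats=200, Canola=180, Rye=30, Rice=185, Sorghum=75
Best best-case = 200 → Oats.
Row minima: Oats=10, Canola=-30, Rye=-50, Rice=-55, Sorghum=-80
Best worst-case = 10 → Oats.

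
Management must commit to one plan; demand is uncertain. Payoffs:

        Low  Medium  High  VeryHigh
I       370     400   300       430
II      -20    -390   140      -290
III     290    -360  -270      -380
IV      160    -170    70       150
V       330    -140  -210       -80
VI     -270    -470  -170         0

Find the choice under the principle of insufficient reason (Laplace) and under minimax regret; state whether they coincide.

laplace → I; minimax regret → I (agree)

Row averages: I=375, II=-140, III=-180, IV=52.5, V=-25, VI=-227.5
Highest average = 375 → I.
Column bests: Low=370, Medium=400, High=300, VeryHigh=430.
I regrets: 0, 0, 0, 0 → max 0
II regrets: 390, 790, 160, 720 → max 790
III regrets: 80, 760, 570, 810 → max 810
IV regrets: 210, 570, 230, 280 → max 570
V regrets: 40, 540, 510, 510 → max 540
VI regrets: 640, 870, 470, 430 → max 870
Smallest max regret = 0 → I.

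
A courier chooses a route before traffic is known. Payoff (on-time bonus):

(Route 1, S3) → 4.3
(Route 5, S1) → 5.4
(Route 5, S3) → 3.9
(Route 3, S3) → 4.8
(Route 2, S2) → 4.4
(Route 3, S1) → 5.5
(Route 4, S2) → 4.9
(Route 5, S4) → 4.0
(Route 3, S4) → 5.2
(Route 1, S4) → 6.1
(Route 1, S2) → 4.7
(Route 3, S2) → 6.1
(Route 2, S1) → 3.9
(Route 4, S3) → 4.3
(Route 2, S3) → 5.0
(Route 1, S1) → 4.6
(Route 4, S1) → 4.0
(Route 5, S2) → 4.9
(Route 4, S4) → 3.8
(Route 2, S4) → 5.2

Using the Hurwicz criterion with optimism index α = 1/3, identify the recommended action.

Route 3

Route 1: 1/3·6.1 + 2/3·4.3 = 4.9
Route 2: 1/3·5.2 + 2/3·3.9 = 13/3
Route 3: 1/3·6.1 + 2/3·4.8 = 157/30
Route 4: 1/3·4.9 + 2/3·3.8 = 25/6
Route 5: 1/3·5.4 + 2/3·3.9 = 4.4
Highest Hurwicz score = 157/30 → Route 3.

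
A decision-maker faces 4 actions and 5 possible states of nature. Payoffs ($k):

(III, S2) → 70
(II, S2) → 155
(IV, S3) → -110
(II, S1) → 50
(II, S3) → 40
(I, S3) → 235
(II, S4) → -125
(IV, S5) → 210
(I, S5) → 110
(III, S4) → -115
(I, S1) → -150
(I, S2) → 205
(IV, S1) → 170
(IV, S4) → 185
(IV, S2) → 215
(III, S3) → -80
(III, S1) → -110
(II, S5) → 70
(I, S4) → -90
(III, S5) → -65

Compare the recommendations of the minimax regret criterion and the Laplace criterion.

minimax regret → II; laplace → IV (disagree)

Column bests: S1=170, S2=215, S3=235, S4=185, S5=210.
I regrets: 320, 10, 0, 275, 100 → max 320
II regrets: 120, 60, 195, 310, 140 → max 310
III regrets: 280, 145, 315, 300, 275 → max 315
IV regrets: 0, 0, 345, 0, 0 → max 345
Smallest max regret = 310 → II.
Row averages: I=62, II=38, III=-60, IV=134
Highest average = 134 → IV.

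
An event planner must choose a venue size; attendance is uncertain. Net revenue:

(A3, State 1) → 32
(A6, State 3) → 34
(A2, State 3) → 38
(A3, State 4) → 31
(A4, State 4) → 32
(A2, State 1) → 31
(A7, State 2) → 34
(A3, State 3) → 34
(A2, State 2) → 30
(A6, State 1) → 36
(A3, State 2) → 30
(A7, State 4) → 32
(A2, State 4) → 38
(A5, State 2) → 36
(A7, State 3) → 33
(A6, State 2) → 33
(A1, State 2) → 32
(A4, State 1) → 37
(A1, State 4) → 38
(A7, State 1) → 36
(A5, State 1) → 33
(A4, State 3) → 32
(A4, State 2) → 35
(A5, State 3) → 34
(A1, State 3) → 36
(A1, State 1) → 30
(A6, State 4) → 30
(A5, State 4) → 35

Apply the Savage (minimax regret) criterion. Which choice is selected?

Column bests: State 1=37, State 2=36, State 3=38, State 4=38.
A1 regrets: 7, 4, 2, 0 → max 7
A2 regrets: 6, 6, 0, 0 → max 6
A3 regrets: 5, 6, 4, 7 → max 7
A4 regrets: 0, 1, 6, 6 → max 6
A5 regrets: 4, 0, 4, 3 → max 4
A6 regrets: 1, 3, 4, 8 → max 8
A7 regrets: 1, 2, 5, 6 → max 6
Smallest max regret = 4 → A5.

A5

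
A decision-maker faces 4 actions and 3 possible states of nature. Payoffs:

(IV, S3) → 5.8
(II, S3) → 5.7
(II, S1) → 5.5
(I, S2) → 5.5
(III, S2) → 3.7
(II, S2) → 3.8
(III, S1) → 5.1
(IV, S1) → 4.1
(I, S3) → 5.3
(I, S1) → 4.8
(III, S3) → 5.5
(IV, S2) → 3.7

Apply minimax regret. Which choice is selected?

I

Column bests: S1=5.5, S2=5.5, S3=5.8.
I regrets: 0.7, 0.0, 0.5 → max 0.7
II regrets: 0.0, 1.7, 0.1 → max 1.7
III regrets: 0.4, 1.8, 0.3 → max 1.8
IV regrets: 1.4, 1.8, 0.0 → max 1.8
Smallest max regret = 0.7 → I.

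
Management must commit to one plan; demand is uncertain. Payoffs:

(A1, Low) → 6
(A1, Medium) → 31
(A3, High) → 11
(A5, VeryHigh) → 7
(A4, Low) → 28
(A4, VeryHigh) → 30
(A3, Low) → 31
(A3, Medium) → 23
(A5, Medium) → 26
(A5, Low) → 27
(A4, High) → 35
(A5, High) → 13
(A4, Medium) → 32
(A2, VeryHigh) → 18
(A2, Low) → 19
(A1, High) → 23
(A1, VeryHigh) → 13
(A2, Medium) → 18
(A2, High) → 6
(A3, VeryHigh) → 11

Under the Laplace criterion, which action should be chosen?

Row averages: A1=18.25, A2=15.25, A3=19, A4=31.25, A5=18.25
Highest average = 31.25 → A4.

A4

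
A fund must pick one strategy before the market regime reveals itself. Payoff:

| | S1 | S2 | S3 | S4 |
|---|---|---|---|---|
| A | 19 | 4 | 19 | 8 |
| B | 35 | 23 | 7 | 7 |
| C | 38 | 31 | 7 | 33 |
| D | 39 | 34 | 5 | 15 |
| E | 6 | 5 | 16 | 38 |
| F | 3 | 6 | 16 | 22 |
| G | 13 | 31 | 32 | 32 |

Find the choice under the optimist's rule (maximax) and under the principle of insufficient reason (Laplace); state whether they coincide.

Row maxima: A=19, B=35, C=38, D=39, E=38, F=22, G=32
Best best-case = 39 → D.
Row averages: A=12.5, B=18, C=27.25, D=23.25, E=16.25, F=11.75, G=27
Highest average = 27.25 → C.

maximax → D; laplace → C (disagree)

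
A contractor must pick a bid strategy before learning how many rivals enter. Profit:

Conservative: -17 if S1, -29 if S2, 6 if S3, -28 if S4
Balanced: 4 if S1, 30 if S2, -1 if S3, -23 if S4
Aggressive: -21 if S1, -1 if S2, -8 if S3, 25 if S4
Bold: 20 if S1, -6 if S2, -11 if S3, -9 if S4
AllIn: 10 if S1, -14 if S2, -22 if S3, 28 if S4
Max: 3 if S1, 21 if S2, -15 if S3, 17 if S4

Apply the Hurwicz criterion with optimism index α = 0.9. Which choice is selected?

Balanced

Conservative: 0.9·6 + 0.1·(-29) = 2.5
Balanced: 0.9·30 + 0.1·(-23) = 24.7
Aggressive: 0.9·25 + 0.1·(-21) = 20.4
Bold: 0.9·20 + 0.1·(-11) = 16.9
AllIn: 0.9·28 + 0.1·(-22) = 23
Max: 0.9·21 + 0.1·(-15) = 17.4
Highest Hurwicz score = 24.7 → Balanced.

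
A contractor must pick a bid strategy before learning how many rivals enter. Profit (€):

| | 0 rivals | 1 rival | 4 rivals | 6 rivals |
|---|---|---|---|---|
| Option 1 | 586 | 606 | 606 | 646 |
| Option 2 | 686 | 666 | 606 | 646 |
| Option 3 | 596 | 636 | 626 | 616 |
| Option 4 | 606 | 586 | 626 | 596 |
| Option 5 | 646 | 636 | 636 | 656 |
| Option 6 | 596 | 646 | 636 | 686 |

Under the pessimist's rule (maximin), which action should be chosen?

Option 5

Row minima: Option 1=586, Option 2=606, Option 3=596, Option 4=586, Option 5=636, Option 6=596
Best worst-case = 636 → Option 5.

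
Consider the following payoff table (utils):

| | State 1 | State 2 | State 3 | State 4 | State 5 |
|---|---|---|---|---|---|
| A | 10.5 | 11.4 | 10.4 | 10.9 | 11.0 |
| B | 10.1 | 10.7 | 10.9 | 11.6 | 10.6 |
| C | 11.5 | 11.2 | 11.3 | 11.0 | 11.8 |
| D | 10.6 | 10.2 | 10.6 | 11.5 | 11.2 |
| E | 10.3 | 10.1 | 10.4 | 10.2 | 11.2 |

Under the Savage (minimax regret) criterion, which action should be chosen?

C

Column bests: State 1=11.5, State 2=11.4, State 3=11.3, State 4=11.6, State 5=11.8.
A regrets: 1.0, 0.0, 0.9, 0.7, 0.8 → max 1.0
B regrets: 1.4, 0.7, 0.4, 0.0, 1.2 → max 1.4
C regrets: 0.0, 0.2, 0.0, 0.6, 0.0 → max 0.6
D regrets: 0.9, 1.2, 0.7, 0.1, 0.6 → max 1.2
E regrets: 1.2, 1.3, 0.9, 1.4, 0.6 → max 1.4
Smallest max regret = 0.6 → C.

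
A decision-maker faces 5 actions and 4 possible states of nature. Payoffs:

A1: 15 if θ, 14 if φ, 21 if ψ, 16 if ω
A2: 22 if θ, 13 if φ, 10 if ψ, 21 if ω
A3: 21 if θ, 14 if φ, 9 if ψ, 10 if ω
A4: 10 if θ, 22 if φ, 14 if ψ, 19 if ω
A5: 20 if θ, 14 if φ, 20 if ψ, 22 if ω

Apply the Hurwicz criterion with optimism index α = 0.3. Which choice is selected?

A5

A1: 0.3·21 + 0.7·14 = 16.1
A2: 0.3·22 + 0.7·10 = 13.6
A3: 0.3·21 + 0.7·9 = 12.6
A4: 0.3·22 + 0.7·10 = 13.6
A5: 0.3·22 + 0.7·14 = 16.4
Highest Hurwicz score = 16.4 → A5.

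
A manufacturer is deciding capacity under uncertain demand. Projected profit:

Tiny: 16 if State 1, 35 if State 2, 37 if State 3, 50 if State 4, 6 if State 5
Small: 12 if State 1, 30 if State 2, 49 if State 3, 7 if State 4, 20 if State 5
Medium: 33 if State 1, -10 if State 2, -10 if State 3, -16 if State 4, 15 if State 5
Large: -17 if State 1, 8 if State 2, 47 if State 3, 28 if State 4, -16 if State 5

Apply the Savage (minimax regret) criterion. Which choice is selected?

Column bests: State 1=33, State 2=35, State 3=49, State 4=50, State 5=20.
Tiny regrets: 17, 0, 12, 0, 14 → max 17
Small regrets: 21, 5, 0, 43, 0 → max 43
Medium regrets: 0, 45, 59, 66, 5 → max 66
Large regrets: 50, 27, 2, 22, 36 → max 50
Smallest max regret = 17 → Tiny.

Tiny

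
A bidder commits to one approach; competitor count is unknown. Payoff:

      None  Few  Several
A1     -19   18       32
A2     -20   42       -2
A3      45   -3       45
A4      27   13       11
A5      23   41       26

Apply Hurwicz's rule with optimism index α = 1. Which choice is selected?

A3

A1: 1·32 + 0·(-19) = 32
A2: 1·42 + 0·(-20) = 42
A3: 1·45 + 0·(-3) = 45
A4: 1·27 + 0·11 = 27
A5: 1·41 + 0·23 = 41
Highest Hurwicz score = 45 → A3.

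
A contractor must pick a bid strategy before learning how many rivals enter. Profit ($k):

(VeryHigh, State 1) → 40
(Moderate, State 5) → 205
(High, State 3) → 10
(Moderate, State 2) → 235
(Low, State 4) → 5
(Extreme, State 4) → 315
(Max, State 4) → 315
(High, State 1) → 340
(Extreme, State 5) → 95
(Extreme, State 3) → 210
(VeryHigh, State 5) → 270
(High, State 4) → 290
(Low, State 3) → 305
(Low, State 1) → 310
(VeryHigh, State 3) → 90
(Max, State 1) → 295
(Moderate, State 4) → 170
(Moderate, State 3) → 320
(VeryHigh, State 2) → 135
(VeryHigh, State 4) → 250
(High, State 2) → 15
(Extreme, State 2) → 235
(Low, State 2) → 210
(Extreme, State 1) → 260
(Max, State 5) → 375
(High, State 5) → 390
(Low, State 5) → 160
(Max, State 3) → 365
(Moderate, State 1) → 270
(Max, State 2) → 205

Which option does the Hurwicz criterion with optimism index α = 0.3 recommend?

Max

Low: 0.3·310 + 0.7·5 = 96.5
Moderate: 0.3·320 + 0.7·170 = 215
High: 0.3·390 + 0.7·10 = 124
VeryHigh: 0.3·270 + 0.7·40 = 109
Extreme: 0.3·315 + 0.7·95 = 161
Max: 0.3·375 + 0.7·205 = 256
Highest Hurwicz score = 256 → Max.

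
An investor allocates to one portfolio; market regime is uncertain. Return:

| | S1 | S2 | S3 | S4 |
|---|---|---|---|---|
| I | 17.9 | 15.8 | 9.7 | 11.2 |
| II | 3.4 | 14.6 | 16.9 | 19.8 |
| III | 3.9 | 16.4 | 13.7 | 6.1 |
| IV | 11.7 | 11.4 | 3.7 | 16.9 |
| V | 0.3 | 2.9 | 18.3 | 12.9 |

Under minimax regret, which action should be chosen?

Column bests: S1=17.9, S2=16.4, S3=18.3, S4=19.8.
I regrets: 0.0, 0.6, 8.6, 8.6 → max 8.6
II regrets: 14.5, 1.8, 1.4, 0.0 → max 14.5
III regrets: 14.0, 0.0, 4.6, 13.7 → max 14.0
IV regrets: 6.2, 5.0, 14.6, 2.9 → max 14.6
V regrets: 17.6, 13.5, 0.0, 6.9 → max 17.6
Smallest max regret = 8.6 → I.

I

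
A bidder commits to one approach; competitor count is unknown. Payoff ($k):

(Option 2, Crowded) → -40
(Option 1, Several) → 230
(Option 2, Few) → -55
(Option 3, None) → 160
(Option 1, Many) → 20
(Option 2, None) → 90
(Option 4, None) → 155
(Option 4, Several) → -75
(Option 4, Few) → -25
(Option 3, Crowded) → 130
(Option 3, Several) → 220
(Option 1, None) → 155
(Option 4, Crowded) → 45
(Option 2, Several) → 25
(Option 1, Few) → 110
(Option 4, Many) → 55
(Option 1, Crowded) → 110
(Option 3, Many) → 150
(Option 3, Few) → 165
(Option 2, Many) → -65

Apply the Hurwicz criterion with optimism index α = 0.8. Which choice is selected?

Option 1: 0.8·230 + 0.2·20 = 188
Option 2: 0.8·90 + 0.2·(-65) = 59
Option 3: 0.8·220 + 0.2·130 = 202
Option 4: 0.8·155 + 0.2·(-75) = 109
Highest Hurwicz score = 202 → Option 3.

Option 3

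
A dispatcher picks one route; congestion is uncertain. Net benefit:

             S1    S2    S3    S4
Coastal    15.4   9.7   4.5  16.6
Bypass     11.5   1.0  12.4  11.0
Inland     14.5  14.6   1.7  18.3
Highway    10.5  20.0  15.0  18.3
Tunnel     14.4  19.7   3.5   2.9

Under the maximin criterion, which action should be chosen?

Highway

Row minima: Coastal=4.5, Bypass=1.0, Inland=1.7, Highway=10.5, Tunnel=2.9
Best worst-case = 10.5 → Highway.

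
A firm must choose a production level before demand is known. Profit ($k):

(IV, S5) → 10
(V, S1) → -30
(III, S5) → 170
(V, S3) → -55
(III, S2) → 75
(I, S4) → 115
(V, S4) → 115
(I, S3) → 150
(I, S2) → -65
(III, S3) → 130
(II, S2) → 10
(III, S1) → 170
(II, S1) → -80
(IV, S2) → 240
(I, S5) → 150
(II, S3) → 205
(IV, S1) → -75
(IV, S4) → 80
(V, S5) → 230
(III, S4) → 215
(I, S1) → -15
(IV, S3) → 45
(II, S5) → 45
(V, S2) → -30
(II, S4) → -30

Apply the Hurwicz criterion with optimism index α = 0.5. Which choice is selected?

I: 0.5·150 + 0.5·(-65) = 42.5
II: 0.5·205 + 0.5·(-80) = 62.5
III: 0.5·215 + 0.5·75 = 145
IV: 0.5·240 + 0.5·(-75) = 82.5
V: 0.5·230 + 0.5·(-55) = 87.5
Highest Hurwicz score = 145 → III.

III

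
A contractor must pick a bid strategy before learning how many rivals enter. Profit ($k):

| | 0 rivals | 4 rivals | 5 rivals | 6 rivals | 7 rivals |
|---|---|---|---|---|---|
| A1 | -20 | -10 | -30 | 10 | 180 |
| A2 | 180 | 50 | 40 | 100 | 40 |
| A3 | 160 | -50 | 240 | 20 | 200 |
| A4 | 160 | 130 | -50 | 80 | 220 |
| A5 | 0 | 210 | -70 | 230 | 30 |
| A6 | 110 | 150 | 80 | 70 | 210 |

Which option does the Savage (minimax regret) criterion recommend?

Column bests: 0 rivals=180, 4 rivals=210, 5 rivals=240, 6 rivals=230, 7 rivals=220.
A1 regrets: 200, 220, 270, 220, 40 → max 270
A2 regrets: 0, 160, 200, 130, 180 → max 200
A3 regrets: 20, 260, 0, 210, 20 → max 260
A4 regrets: 20, 80, 290, 150, 0 → max 290
A5 regrets: 180, 0, 310, 0, 190 → max 310
A6 regrets: 70, 60, 160, 160, 10 → max 160
Smallest max regret = 160 → A6.

A6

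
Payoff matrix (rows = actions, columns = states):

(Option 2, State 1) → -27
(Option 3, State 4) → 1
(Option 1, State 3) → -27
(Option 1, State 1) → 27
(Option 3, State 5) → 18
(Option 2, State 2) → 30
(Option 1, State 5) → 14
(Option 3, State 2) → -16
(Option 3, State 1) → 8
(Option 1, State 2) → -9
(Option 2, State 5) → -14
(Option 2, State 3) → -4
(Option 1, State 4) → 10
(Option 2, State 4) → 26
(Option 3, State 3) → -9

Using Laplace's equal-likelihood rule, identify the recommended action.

Row averages: Option 1=3, Option 2=2.2, Option 3=0.4
Highest average = 3 → Option 1.

Option 1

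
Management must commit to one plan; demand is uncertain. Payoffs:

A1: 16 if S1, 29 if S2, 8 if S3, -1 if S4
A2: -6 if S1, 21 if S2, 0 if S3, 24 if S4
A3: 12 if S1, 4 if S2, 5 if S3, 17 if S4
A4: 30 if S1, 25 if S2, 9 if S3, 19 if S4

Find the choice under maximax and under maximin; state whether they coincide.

Row maxima: A1=29, A2=24, A3=17, A4=30
Best best-case = 30 → A4.
Row minima: A1=-1, A2=-6, A3=4, A4=9
Best worst-case = 9 → A4.

maximax → A4; maximin → A4 (agree)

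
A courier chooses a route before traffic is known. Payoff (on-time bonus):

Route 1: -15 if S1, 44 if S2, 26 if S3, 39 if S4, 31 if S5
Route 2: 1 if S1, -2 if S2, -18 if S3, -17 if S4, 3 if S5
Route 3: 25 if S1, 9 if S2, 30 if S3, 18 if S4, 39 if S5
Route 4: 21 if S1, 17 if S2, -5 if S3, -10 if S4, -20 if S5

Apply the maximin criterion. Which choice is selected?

Route 3

Row minima: Route 1=-15, Route 2=-18, Route 3=9, Route 4=-20
Best worst-case = 9 → Route 3.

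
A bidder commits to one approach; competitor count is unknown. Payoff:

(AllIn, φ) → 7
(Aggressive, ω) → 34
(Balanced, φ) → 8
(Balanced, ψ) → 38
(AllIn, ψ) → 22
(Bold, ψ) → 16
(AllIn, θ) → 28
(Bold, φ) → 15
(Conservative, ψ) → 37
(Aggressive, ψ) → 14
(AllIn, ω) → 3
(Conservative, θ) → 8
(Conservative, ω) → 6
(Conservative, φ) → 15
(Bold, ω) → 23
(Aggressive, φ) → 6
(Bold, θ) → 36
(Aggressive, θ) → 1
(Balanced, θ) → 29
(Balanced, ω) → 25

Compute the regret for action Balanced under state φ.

7

Best payoff under φ is 15.
Regret = 15 − 8 = 7.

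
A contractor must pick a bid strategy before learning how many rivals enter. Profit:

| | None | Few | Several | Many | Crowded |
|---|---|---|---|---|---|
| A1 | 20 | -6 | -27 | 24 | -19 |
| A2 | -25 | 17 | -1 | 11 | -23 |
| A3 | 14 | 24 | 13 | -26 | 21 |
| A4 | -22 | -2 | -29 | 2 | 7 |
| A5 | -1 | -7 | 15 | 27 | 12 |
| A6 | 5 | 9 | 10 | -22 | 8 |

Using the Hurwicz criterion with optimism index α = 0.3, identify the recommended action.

A1: 0.3·24 + 0.7·(-27) = -11.7
A2: 0.3·17 + 0.7·(-25) = -12.4
A3: 0.3·24 + 0.7·(-26) = -11
A4: 0.3·7 + 0.7·(-29) = -18.2
A5: 0.3·27 + 0.7·(-7) = 3.2
A6: 0.3·10 + 0.7·(-22) = -12.4
Highest Hurwicz score = 3.2 → A5.

A5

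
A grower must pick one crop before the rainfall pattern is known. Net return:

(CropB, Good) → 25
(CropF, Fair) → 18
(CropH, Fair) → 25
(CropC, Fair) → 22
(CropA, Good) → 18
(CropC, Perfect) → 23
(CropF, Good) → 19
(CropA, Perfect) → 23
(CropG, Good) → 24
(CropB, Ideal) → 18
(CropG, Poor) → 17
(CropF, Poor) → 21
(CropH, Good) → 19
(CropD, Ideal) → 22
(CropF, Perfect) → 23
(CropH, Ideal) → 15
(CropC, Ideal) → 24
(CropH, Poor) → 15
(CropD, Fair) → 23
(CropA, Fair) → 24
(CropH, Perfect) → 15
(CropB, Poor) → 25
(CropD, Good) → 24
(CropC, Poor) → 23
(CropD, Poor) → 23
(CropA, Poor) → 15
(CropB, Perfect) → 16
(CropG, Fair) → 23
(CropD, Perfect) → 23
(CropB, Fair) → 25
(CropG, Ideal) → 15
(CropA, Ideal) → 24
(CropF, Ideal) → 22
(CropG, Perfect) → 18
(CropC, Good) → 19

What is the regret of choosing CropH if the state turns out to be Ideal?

9

Best payoff under Ideal is 24.
Regret = 24 − 15 = 9.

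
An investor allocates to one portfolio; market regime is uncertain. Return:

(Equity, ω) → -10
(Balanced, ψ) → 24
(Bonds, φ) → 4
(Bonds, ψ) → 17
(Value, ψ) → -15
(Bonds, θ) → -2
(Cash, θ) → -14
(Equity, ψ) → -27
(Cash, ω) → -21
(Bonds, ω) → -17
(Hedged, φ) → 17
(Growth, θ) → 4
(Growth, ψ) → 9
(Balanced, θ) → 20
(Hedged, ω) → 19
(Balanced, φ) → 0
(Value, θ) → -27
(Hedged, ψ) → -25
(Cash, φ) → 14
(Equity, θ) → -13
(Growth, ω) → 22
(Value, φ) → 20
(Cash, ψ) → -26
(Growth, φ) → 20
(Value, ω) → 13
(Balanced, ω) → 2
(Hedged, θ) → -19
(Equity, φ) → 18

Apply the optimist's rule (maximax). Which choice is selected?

Balanced

Row maxima: Cash=14, Value=20, Equity=18, Growth=22, Balanced=24, Hedged=19, Bonds=17
Best best-case = 24 → Balanced.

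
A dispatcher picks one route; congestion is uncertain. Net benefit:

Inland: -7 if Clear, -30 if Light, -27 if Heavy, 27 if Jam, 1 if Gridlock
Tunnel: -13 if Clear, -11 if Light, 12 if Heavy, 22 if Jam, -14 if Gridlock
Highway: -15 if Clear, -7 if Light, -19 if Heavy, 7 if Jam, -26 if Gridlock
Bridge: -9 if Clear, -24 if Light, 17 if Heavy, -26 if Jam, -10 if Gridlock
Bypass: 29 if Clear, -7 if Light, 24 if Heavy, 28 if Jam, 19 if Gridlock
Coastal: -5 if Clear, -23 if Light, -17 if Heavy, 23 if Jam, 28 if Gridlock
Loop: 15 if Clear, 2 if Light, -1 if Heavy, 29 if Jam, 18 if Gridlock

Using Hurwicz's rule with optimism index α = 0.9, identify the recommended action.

Inland: 0.9·27 + 0.1·(-30) = 21.3
Tunnel: 0.9·22 + 0.1·(-14) = 18.4
Highway: 0.9·7 + 0.1·(-26) = 3.7
Bridge: 0.9·17 + 0.1·(-26) = 12.7
Bypass: 0.9·29 + 0.1·(-7) = 25.4
Coastal: 0.9·28 + 0.1·(-23) = 22.9
Loop: 0.9·29 + 0.1·(-1) = 26
Highest Hurwicz score = 26 → Loop.

Loop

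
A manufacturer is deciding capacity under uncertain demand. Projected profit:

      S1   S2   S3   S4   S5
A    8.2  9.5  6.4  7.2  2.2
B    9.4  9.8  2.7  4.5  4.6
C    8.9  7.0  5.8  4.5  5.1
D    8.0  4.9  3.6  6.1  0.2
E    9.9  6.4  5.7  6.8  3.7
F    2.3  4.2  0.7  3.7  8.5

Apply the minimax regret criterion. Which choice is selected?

Column bests: S1=9.9, S2=9.8, S3=6.4, S4=7.2, S5=8.5.
A regrets: 1.7, 0.3, 0.0, 0.0, 6.3 → max 6.3
B regrets: 0.5, 0.0, 3.7, 2.7, 3.9 → max 3.9
C regrets: 1.0, 2.8, 0.6, 2.7, 3.4 → max 3.4
D regrets: 1.9, 4.9, 2.8, 1.1, 8.3 → max 8.3
E regrets: 0.0, 3.4, 0.7, 0.4, 4.8 → max 4.8
F regrets: 7.6, 5.6, 5.7, 3.5, 0.0 → max 7.6
Smallest max regret = 3.4 → C.

C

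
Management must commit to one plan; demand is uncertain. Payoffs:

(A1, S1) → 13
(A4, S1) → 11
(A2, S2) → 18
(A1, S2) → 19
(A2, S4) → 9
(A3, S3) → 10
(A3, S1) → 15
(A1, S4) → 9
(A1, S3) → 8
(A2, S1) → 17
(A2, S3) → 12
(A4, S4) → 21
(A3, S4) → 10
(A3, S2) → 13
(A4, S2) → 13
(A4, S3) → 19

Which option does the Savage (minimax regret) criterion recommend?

Column bests: S1=17, S2=19, S3=19, S4=21.
A1 regrets: 4, 0, 11, 12 → max 12
A2 regrets: 0, 1, 7, 12 → max 12
A3 regrets: 2, 6, 9, 11 → max 11
A4 regrets: 6, 6, 0, 0 → max 6
Smallest max regret = 6 → A4.

A4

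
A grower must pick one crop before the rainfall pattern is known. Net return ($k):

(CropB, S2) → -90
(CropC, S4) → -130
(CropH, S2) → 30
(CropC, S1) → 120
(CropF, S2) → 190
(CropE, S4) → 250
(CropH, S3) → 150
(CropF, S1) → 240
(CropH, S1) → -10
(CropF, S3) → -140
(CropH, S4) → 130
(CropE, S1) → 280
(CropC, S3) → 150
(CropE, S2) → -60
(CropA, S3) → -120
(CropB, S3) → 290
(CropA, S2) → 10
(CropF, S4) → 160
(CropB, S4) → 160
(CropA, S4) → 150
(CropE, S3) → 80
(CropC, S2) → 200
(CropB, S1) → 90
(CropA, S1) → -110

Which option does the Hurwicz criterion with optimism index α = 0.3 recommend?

CropA: 0.3·150 + 0.7·(-120) = -39
CropF: 0.3·240 + 0.7·(-140) = -26
CropE: 0.3·280 + 0.7·(-60) = 42
CropH: 0.3·150 + 0.7·(-10) = 38
CropB: 0.3·290 + 0.7·(-90) = 24
CropC: 0.3·200 + 0.7·(-130) = -31
Highest Hurwicz score = 42 → CropE.

CropE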